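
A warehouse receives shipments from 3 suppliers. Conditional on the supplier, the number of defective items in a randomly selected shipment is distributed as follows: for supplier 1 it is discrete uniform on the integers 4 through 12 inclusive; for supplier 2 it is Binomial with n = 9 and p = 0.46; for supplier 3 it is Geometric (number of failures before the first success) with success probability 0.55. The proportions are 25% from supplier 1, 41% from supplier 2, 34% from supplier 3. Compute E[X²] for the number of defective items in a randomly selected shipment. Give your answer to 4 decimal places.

For each component E[X²] = Var + (mean)², giving 1: 70.6667; 2: 19.3752; 3: 2.15702.
Overall E[X²] = 0.25·70.6667 + 0.41·19.3752 + 0.34·2.15702 = 26.3439.

26.3439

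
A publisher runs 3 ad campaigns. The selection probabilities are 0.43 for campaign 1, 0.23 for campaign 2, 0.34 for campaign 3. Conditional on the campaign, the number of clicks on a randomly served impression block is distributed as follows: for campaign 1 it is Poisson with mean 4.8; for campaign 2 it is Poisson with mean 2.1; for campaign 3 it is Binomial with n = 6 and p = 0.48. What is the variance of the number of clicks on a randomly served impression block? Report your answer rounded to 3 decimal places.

4.364

Per component, 1: μ=4.8, E[X²]=27.84; 2: μ=2.1, E[X²]=6.51; 3: μ=2.88, E[X²]=9.792.
E[X] = 0.43·4.8 + 0.23·2.1 + 0.34·2.88 = 3.5262.
E[X²] = 0.43·27.84 + 0.23·6.51 + 0.34·9.792 = 16.7978.
Var(X) = E[X²] − (E[X])² = 16.7978 − 12.4341 = 4.36369.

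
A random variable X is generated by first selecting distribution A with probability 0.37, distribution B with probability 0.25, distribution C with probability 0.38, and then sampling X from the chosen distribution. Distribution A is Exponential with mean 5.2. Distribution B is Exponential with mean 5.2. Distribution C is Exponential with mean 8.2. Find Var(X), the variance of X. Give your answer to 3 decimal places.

44.436

Per component, A: μ=5.2, E[X²]=54.08; B: μ=5.2, E[X²]=54.08; C: μ=8.2, E[X²]=134.48.
E[X] = 0.37·5.2 + 0.25·5.2 + 0.38·8.2 = 6.34.
E[X²] = 0.37·54.08 + 0.25·54.08 + 0.38·134.48 = 84.632.
Var(X) = E[X²] − (E[X])² = 84.632 − 40.1956 = 44.4364.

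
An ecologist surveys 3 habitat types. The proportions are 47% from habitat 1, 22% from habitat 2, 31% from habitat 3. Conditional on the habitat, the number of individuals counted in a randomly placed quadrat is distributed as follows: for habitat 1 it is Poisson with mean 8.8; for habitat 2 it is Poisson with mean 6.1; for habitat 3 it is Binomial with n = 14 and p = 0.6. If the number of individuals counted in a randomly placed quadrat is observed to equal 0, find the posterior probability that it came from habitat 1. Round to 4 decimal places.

Likelihoods P(X=0 | ·): 1: 0.000150733; 2: 0.00224287; 3: 2.68435e-06.
Posterior ∝ prior × likelihood. Numerator for 1: 0.47·0.000150733 = 7.08445e-05.
Normalizing constant: 0.47·0.000150733 + 0.22·0.00224287 + 0.31·2.68435e-06 = 0.000565108.
P(1 | observation) = 7.08445e-05 / 0.000565108 = 0.125365.

0.1254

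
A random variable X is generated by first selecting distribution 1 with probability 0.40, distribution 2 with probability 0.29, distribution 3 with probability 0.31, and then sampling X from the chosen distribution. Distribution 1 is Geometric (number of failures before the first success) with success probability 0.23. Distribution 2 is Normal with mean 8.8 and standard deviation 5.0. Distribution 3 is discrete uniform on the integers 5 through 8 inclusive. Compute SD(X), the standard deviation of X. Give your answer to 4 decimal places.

Per component, 1: μ=3.34783, E[X²]=25.7637; 2: μ=8.8, E[X²]=102.44; 3: μ=6.5, E[X²]=43.5.
E[X] = 0.4·3.34783 + 0.29·8.8 + 0.31·6.5 = 5.90613.
E[X²] = 0.4·25.7637 + 0.29·102.44 + 0.31·43.5 = 53.4981.
Var(X) = E[X²] − (E[X])² = 53.4981 − 34.8824 = 18.6157.
SD(X) = √18.6157 = 4.31459.

4.3146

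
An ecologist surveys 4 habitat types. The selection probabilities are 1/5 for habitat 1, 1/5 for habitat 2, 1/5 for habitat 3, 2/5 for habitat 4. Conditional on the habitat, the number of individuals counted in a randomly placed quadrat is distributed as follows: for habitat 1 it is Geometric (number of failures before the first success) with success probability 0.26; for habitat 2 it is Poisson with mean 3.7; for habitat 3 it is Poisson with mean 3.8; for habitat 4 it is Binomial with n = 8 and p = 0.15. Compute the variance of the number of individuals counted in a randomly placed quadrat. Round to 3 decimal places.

Per component, 1: μ=2.84615, E[X²]=19.0473; 2: μ=3.7, E[X²]=17.39; 3: μ=3.8, E[X²]=18.24; 4: μ=1.2, E[X²]=2.46.
E[X] = 0.2·2.84615 + 0.2·3.7 + 0.2·3.8 + 0.4·1.2 = 2.54923.
E[X²] = 0.2·19.0473 + 0.2·17.39 + 0.2·18.24 + 0.4·2.46 = 11.9195.
Var(X) = E[X²] − (E[X])² = 11.9195 − 6.49858 = 5.42089.

5.421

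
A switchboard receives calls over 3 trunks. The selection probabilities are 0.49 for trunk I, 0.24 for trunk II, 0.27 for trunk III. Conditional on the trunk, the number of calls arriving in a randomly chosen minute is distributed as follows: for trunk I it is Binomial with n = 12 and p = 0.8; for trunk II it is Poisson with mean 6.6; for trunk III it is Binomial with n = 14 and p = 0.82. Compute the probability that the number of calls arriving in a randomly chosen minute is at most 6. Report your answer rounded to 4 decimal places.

Conditional on each trunk, P(X ≤ 6): I: 0.0194053; II: 0.510839; III: 0.0011708.
By total probability, P(X ≤ 6) = 0.49·0.0194053 + 0.24·0.510839 + 0.27·0.0011708 = 0.132426.

0.1324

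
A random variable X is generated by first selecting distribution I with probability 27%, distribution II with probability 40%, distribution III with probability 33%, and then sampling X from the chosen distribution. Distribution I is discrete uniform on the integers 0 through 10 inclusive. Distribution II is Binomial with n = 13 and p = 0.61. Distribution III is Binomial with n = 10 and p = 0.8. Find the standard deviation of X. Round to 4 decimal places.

Per component, I: μ=5, E[X²]=35; II: μ=7.93, E[X²]=65.9776; III: μ=8, E[X²]=65.6.
E[X] = 0.27·5 + 0.4·7.93 + 0.33·8 = 7.162.
E[X²] = 0.27·35 + 0.4·65.9776 + 0.33·65.6 = 57.489.
Var(X) = E[X²] − (E[X])² = 57.489 − 51.2942 = 6.1948.
SD(X) = √6.1948 = 2.48893.

2.4889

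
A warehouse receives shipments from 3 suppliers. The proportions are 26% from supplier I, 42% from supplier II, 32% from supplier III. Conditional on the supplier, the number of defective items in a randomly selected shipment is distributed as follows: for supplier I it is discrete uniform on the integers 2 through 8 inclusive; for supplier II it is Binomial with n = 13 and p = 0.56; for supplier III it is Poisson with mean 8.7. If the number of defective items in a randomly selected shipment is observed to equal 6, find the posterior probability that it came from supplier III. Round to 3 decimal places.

0.229

Likelihoods P(X=6 | ·): I: 0.142857; II: 0.168972; III: 0.100328.
Posterior ∝ prior × likelihood. Numerator for III: 0.32·0.100328 = 0.0321049.
Normalizing constant: 0.26·0.142857 + 0.42·0.168972 + 0.32·0.100328 = 0.140216.
P(III | observation) = 0.0321049 / 0.140216 = 0.228967.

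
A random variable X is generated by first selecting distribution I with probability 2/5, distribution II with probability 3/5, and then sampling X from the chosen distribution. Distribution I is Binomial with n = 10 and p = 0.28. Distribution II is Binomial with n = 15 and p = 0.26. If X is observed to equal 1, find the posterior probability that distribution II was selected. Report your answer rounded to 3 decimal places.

Likelihoods P(X=1 | ·): I: 0.145596; II: 0.0575849.
Posterior ∝ prior × likelihood. Numerator for II: 0.6·0.0575849 = 0.0345509.
Normalizing constant: 0.4·0.145596 + 0.6·0.0575849 = 0.0927895.
P(II | observation) = 0.0345509 / 0.0927895 = 0.372358.

0.372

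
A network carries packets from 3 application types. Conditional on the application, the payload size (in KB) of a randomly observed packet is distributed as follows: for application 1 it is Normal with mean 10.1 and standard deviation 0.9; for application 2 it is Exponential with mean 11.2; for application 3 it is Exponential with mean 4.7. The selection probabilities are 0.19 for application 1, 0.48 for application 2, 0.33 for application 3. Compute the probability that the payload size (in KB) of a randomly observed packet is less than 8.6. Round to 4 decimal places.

0.5434

Conditional on each application, P(X < 8.6): 1: 0.0477904; 2: 0.535994; 3: 0.839552.
By total probability, P(X < 8.6) = 0.19·0.0477904 + 0.48·0.535994 + 0.33·0.839552 = 0.543409.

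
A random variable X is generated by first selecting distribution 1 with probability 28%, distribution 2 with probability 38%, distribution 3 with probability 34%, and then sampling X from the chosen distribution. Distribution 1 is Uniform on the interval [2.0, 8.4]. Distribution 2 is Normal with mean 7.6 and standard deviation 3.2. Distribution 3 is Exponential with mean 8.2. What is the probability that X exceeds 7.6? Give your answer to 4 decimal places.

0.3596

Conditional on each component, P(X > 7.6): 1: 0.125; 2: 0.5; 3: 0.395807.
By total probability, P(X > 7.6) = 0.28·0.125 + 0.38·0.5 + 0.34·0.395807 = 0.359574.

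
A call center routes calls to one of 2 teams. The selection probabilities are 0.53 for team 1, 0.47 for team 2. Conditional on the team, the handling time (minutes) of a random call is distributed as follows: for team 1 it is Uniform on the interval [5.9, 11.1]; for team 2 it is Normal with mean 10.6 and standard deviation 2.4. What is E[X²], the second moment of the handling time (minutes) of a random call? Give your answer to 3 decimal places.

For each component E[X²] = Var + (mean)², giving 1: 74.5033; 2: 118.12.
Overall E[X²] = 0.53·74.5033 + 0.47·118.12 = 95.0032.

95.003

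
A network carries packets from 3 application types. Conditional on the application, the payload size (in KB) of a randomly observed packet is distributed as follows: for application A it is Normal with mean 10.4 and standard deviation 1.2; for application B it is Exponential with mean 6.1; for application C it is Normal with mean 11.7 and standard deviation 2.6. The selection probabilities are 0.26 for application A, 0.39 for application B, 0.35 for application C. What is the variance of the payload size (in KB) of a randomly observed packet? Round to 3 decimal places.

Per component, A: μ=10.4, E[X²]=109.6; B: μ=6.1, E[X²]=74.42; C: μ=11.7, E[X²]=143.65.
E[X] = 0.26·10.4 + 0.39·6.1 + 0.35·11.7 = 9.178.
E[X²] = 0.26·109.6 + 0.39·74.42 + 0.35·143.65 = 107.797.
Var(X) = E[X²] − (E[X])² = 107.797 − 84.2357 = 23.5616.

23.562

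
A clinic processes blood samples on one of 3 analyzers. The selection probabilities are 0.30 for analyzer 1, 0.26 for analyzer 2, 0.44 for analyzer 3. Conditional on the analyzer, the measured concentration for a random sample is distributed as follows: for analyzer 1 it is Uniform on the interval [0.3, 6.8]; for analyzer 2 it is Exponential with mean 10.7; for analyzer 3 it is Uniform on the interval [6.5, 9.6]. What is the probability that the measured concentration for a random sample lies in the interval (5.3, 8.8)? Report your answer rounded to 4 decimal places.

0.4399

Conditional on each analyzer, P(5.3 < X < 8.8): 1: 0.230769; 2: 0.170009; 3: 0.741935.
By total probability, P(5.3 < X < 8.8) = 0.3·0.230769 + 0.26·0.170009 + 0.44·0.741935 = 0.439885.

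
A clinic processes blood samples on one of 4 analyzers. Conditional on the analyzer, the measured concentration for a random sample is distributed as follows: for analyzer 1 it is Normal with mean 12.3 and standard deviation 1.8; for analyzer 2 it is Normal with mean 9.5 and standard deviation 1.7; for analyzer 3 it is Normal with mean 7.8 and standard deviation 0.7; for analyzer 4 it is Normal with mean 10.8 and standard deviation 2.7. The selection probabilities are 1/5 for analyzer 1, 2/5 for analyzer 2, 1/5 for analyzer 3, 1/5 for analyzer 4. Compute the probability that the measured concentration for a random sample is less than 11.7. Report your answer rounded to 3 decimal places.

0.761

Conditional on each analyzer, P(X < 11.7): 1: 0.369441; 2: 0.902188; 3: 1; 4: 0.630559.
By total probability, P(X < 11.7) = 0.2·0.369441 + 0.4·0.902188 + 0.2·1 + 0.2·0.630559 = 0.760875.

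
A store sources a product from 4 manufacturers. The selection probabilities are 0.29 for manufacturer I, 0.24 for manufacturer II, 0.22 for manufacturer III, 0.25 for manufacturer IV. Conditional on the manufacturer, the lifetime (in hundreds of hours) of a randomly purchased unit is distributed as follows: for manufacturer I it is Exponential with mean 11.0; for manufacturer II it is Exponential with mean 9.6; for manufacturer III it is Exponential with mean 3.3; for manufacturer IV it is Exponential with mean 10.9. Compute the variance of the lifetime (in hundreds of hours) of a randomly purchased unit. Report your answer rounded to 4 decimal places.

Per component, I: μ=11, E[X²]=242; II: μ=9.6, E[X²]=184.32; III: μ=3.3, E[X²]=21.78; IV: μ=10.9, E[X²]=237.62.
E[X] = 0.29·11 + 0.24·9.6 + 0.22·3.3 + 0.25·10.9 = 8.945.
E[X²] = 0.29·242 + 0.24·184.32 + 0.22·21.78 + 0.25·237.62 = 178.613.
Var(X) = E[X²] − (E[X])² = 178.613 − 80.013 = 98.6004.

98.6004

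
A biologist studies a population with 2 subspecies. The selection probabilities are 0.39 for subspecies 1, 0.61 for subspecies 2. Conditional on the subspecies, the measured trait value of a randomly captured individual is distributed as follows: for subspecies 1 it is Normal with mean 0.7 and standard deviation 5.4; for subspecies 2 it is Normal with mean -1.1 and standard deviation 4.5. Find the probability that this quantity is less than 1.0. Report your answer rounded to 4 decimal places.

Conditional on each subspecies, P(X < 1.0): 1: 0.522152; 2: 0.679631.
By total probability, P(X < 1.0) = 0.39·0.522152 + 0.61·0.679631 = 0.618214.

0.6182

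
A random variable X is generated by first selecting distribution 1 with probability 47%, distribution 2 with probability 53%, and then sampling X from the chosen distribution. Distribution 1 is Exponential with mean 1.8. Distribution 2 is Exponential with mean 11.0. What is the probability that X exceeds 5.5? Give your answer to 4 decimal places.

0.3436

Conditional on each component, P(X > 5.5): 1: 0.0470965; 2: 0.606531.
By total probability, P(X > 5.5) = 0.47·0.0470965 + 0.53·0.606531 = 0.343597.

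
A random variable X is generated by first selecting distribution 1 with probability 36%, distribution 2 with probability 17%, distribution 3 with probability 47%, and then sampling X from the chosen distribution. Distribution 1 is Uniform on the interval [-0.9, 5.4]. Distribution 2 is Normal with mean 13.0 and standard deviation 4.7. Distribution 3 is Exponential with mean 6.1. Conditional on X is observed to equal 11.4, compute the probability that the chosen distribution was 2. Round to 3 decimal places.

0.534

Likelihoods f(11.4 | ·): 1: 0; 2: 0.0801027; 3: 0.0252952.
Posterior ∝ prior × likelihood. Numerator for 2: 0.17·0.0801027 = 0.0136175.
Normalizing constant: 0.36·0 + 0.17·0.0801027 + 0.47·0.0252952 = 0.0255062.
P(2 | observation) = 0.0136175 / 0.0255062 = 0.533888.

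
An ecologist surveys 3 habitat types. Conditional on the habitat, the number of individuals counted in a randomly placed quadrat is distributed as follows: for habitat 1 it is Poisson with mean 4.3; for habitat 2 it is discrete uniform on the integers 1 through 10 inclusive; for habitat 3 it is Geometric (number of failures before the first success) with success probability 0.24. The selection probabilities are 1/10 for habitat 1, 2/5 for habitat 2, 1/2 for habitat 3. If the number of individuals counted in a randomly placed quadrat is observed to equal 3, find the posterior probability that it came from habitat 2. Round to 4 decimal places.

Likelihoods P(X=3 | ·): 1: 0.179799; 2: 0.1; 3: 0.105354.
Posterior ∝ prior × likelihood. Numerator for 2: 0.4·0.1 = 0.04.
Normalizing constant: 0.1·0.179799 + 0.4·0.1 + 0.5·0.105354 = 0.110657.
P(2 | observation) = 0.04 / 0.110657 = 0.361477.

0.3615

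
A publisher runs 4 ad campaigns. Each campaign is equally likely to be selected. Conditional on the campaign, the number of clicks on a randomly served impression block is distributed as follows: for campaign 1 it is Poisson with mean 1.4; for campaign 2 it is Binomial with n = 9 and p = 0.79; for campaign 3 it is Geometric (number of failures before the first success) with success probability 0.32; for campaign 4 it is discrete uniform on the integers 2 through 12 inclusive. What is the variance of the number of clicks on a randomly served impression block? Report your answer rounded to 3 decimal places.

Per component, 1: μ=1.4, E[X²]=3.36; 2: μ=7.11, E[X²]=52.0452; 3: μ=2.125, E[X²]=11.1562; 4: μ=7, E[X²]=59.
E[X] = 0.25·1.4 + 0.25·7.11 + 0.25·2.125 + 0.25·7 = 4.40875.
E[X²] = 0.25·3.36 + 0.25·52.0452 + 0.25·11.1562 + 0.25·59 = 31.3904.
Var(X) = E[X²] − (E[X])² = 31.3904 − 19.4371 = 11.9533.

11.953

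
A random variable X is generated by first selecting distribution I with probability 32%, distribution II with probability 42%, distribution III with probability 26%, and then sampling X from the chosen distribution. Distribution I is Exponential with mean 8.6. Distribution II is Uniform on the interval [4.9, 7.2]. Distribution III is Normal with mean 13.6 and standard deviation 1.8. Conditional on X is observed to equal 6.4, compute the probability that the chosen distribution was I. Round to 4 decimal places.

Likelihoods f(6.4 | ·): I: 0.0552466; II: 0.434783; III: 7.43501e-05.
Posterior ∝ prior × likelihood. Numerator for I: 0.32·0.0552466 = 0.0176789.
Normalizing constant: 0.32·0.0552466 + 0.42·0.434783 + 0.26·7.43501e-05 = 0.200307.
P(I | observation) = 0.0176789 / 0.200307 = 0.0882591.

0.0883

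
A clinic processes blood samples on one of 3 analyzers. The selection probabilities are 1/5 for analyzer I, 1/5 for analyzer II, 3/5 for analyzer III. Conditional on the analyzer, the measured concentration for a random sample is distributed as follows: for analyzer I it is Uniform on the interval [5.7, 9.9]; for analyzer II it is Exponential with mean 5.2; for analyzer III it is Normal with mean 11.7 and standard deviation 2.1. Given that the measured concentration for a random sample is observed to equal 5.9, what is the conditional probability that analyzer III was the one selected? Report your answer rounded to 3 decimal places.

Likelihoods f(5.9 | ·): I: 0.238095; II: 0.0618357; III: 0.0041905.
Posterior ∝ prior × likelihood. Numerator for III: 0.6·0.0041905 = 0.0025143.
Normalizing constant: 0.2·0.238095 + 0.2·0.0618357 + 0.6·0.0041905 = 0.0625005.
P(III | observation) = 0.0025143 / 0.0625005 = 0.0402285.

0.040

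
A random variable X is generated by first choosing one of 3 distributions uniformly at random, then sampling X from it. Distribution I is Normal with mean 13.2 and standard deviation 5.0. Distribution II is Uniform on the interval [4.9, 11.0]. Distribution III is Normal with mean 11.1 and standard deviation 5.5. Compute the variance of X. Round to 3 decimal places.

Per component, I: μ=13.2, E[X²]=199.24; II: μ=7.95, E[X²]=66.3033; III: μ=11.1, E[X²]=153.46.
E[X] = 0.333333·13.2 + 0.333333·7.95 + 0.333333·11.1 = 10.75.
E[X²] = 0.333333·199.24 + 0.333333·66.3033 + 0.333333·153.46 = 139.668.
Var(X) = E[X²] − (E[X])² = 139.668 − 115.562 = 24.1053.

24.105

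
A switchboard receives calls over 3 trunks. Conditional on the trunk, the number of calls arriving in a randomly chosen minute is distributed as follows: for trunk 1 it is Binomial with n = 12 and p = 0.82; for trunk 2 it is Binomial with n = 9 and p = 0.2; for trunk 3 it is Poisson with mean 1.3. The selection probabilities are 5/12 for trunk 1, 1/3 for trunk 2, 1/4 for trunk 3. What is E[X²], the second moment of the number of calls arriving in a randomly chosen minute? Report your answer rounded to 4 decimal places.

43.3895

For each component E[X²] = Var + (mean)², giving 1: 98.5968; 2: 4.68; 3: 2.99.
Overall E[X²] = 0.416667·98.5968 + 0.333333·4.68 + 0.25·2.99 = 43.3895.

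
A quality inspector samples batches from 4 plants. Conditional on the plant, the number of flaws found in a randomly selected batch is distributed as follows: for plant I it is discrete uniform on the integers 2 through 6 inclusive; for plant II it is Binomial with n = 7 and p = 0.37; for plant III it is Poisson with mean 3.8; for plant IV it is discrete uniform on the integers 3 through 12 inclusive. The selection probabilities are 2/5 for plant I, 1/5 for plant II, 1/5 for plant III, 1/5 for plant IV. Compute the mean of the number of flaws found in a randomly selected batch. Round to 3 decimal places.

Component means — I: 4; II: 2.59; III: 3.8; IV: 7.5.
E[X] = 0.4·4 + 0.2·2.59 + 0.2·3.8 + 0.2·7.5 = 4.378.

4.378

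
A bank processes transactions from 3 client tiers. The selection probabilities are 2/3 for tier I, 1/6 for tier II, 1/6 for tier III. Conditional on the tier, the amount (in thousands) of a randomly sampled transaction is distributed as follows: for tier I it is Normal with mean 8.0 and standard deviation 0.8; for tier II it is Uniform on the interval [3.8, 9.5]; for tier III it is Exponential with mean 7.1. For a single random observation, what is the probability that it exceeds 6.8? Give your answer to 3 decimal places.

0.765

Conditional on each tier, P(X > 6.8): I: 0.933193; II: 0.473684; III: 0.383757.
By total probability, P(X > 6.8) = 0.666667·0.933193 + 0.166667·0.473684 + 0.166667·0.383757 = 0.765035.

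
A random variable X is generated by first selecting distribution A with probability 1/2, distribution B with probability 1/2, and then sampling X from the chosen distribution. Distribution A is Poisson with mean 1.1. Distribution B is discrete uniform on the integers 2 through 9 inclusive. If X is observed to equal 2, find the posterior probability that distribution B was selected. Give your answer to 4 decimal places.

0.3830

Likelihoods P(X=2 | ·): A: 0.201387; B: 0.125.
Posterior ∝ prior × likelihood. Numerator for B: 0.5·0.125 = 0.0625.
Normalizing constant: 0.5·0.201387 + 0.5·0.125 = 0.163194.
P(B | observation) = 0.0625 / 0.163194 = 0.382981.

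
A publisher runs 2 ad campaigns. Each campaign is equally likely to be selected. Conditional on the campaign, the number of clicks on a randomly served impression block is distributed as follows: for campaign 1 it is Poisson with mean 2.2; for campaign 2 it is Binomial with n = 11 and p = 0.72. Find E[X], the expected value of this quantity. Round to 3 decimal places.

Component means — 1: 2.2; 2: 7.92.
E[X] = 0.5·2.2 + 0.5·7.92 = 5.06.

5.060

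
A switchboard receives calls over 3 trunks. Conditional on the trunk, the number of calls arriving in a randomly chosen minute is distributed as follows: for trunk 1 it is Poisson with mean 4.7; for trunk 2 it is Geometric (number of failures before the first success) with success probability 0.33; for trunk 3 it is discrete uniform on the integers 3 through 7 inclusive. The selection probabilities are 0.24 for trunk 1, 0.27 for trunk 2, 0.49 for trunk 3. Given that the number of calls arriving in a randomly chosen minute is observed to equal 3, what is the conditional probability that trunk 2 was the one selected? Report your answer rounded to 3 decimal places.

Likelihoods P(X=3 | ·): 1: 0.157383; 2: 0.0992518; 3: 0.2.
Posterior ∝ prior × likelihood. Numerator for 2: 0.27·0.0992518 = 0.026798.
Normalizing constant: 0.24·0.157383 + 0.27·0.0992518 + 0.49·0.2 = 0.16257.
P(2 | observation) = 0.026798 / 0.16257 = 0.16484.

0.165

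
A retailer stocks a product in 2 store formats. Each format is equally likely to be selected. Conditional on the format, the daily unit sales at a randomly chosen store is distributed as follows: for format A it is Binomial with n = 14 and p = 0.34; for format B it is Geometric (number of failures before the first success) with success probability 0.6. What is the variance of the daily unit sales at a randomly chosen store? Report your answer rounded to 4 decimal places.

Per component, A: μ=4.76, E[X²]=25.7992; B: μ=0.666667, E[X²]=1.55556.
E[X] = 0.5·4.76 + 0.5·0.666667 = 2.71333.
E[X²] = 0.5·25.7992 + 0.5·1.55556 = 13.6774.
Var(X) = E[X²] − (E[X])² = 13.6774 − 7.36218 = 6.3152.

6.3152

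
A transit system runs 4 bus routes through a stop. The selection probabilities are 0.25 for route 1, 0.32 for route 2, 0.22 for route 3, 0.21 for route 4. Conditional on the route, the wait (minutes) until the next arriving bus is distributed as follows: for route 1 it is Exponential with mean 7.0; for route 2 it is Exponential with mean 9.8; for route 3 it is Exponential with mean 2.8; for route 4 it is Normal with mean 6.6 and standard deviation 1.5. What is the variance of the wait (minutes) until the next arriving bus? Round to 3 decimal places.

51.591

Per component, 1: μ=7, E[X²]=98; 2: μ=9.8, E[X²]=192.08; 3: μ=2.8, E[X²]=15.68; 4: μ=6.6, E[X²]=45.81.
E[X] = 0.25·7 + 0.32·9.8 + 0.22·2.8 + 0.21·6.6 = 6.888.
E[X²] = 0.25·98 + 0.32·192.08 + 0.22·15.68 + 0.21·45.81 = 99.0353.
Var(X) = E[X²] − (E[X])² = 99.0353 − 47.4445 = 51.5908.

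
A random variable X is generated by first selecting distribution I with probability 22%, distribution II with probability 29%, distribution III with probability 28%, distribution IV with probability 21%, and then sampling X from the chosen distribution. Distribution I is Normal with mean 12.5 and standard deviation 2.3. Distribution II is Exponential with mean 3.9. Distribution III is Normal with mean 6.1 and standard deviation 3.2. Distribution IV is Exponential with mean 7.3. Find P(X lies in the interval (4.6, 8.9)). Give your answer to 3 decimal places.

Conditional on each component, P(4.6 < X < 8.9): I: 0.0584695; II: 0.205362; III: 0.489589; IV: 0.237046.
By total probability, P(4.6 < X < 8.9) = 0.22·0.0584695 + 0.29·0.205362 + 0.28·0.489589 + 0.21·0.237046 = 0.259283.

0.259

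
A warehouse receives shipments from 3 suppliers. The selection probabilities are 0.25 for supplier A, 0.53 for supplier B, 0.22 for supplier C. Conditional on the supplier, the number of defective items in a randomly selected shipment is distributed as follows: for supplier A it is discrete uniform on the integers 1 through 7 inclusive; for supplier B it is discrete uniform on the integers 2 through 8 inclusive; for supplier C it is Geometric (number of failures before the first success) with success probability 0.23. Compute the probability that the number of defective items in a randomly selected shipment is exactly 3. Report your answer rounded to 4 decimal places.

Conditional on each supplier, P(X = 3): A: 0.142857; B: 0.142857; C: 0.105003.
By total probability, P(X = 3) = 0.25·0.142857 + 0.53·0.142857 + 0.22·0.105003 = 0.134529.

0.1345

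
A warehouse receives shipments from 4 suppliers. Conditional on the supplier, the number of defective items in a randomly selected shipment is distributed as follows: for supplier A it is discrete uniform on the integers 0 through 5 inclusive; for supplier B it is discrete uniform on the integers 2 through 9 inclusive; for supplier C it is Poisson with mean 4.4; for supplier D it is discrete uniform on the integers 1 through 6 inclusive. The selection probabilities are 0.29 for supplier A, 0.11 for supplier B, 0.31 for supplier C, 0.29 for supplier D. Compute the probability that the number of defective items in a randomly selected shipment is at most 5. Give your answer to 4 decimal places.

Conditional on each supplier, P(X ≤ 5): A: 1; B: 0.5; C: 0.719912; D: 0.833333.
By total probability, P(X ≤ 5) = 0.29·1 + 0.11·0.5 + 0.31·0.719912 + 0.29·0.833333 = 0.809839.

0.8098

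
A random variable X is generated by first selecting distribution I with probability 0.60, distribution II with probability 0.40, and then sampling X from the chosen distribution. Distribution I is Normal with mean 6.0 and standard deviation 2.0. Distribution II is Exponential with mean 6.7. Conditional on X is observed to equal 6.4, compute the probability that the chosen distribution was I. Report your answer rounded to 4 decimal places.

0.8363

Likelihoods f(6.4 | ·): I: 0.195521; II: 0.0574218.
Posterior ∝ prior × likelihood. Numerator for I: 0.6·0.195521 = 0.117313.
Normalizing constant: 0.6·0.195521 + 0.4·0.0574218 = 0.140282.
P(I | observation) = 0.117313 / 0.140282 = 0.836267.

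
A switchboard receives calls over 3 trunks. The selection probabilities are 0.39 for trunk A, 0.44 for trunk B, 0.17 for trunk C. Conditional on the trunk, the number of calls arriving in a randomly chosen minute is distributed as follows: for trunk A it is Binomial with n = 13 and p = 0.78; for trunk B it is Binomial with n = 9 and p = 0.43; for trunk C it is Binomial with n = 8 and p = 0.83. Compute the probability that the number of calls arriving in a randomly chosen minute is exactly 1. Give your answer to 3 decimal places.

Conditional on each trunk, P(X = 1): A: 1.3035e-07; B: 0.0431231; C: 2.72465e-05.
By total probability, P(X = 1) = 0.39·1.3035e-07 + 0.44·0.0431231 + 0.17·2.72465e-05 = 0.0189788.

0.019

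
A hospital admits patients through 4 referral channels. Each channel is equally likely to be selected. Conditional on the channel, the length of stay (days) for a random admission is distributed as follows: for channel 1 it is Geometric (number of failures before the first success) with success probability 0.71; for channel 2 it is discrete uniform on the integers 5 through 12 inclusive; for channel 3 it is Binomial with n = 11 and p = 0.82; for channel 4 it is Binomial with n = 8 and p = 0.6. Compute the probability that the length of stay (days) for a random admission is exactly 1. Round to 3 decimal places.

0.053

Conditional on each channel, P(X = 1): 1: 0.2059; 2: 0; 3: 3.22056e-07; 4: 0.00786432.
By total probability, P(X = 1) = 0.25·0.2059 + 0.25·0 + 0.25·3.22056e-07 + 0.25·0.00786432 = 0.0534412.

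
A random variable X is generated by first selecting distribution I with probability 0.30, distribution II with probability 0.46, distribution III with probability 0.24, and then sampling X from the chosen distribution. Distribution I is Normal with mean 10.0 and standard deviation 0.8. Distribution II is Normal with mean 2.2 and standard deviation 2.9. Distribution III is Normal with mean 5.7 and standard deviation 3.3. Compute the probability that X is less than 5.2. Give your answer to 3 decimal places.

0.496

Conditional on each component, P(X < 5.2): I: 9.86588e-10; II: 0.849545; III: 0.439785.
By total probability, P(X < 5.2) = 0.3·9.86588e-10 + 0.46·0.849545 + 0.24·0.439785 = 0.496339.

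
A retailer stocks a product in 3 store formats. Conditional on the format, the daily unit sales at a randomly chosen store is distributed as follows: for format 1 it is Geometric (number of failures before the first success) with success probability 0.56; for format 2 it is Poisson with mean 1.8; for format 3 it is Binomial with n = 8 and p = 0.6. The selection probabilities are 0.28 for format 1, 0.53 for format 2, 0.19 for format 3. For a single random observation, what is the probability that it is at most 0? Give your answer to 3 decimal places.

Conditional on each format, P(X ≤ 0): 1: 0.56; 2: 0.165299; 3: 0.00065536.
By total probability, P(X ≤ 0) = 0.28·0.56 + 0.53·0.165299 + 0.19·0.00065536 = 0.244533.

0.245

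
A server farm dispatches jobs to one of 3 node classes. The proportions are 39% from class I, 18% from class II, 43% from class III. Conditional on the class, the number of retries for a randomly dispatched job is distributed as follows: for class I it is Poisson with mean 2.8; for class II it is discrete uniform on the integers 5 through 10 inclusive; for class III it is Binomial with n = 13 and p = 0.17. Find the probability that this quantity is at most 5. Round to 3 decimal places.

0.819

Conditional on each class, P(X ≤ 5): I: 0.93489; II: 0.166667; III: 0.986061.
By total probability, P(X ≤ 5) = 0.39·0.93489 + 0.18·0.166667 + 0.43·0.986061 = 0.818613.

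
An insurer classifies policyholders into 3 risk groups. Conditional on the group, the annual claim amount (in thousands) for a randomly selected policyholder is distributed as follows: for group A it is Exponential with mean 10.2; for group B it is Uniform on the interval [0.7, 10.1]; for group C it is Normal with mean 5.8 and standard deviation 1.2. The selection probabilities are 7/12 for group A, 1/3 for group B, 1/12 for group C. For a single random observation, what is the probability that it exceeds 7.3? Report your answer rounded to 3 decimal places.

Conditional on each group, P(X > 7.3): A: 0.488857; B: 0.297872; C: 0.10565.
By total probability, P(X > 7.3) = 0.583333·0.488857 + 0.333333·0.297872 + 0.0833333·0.10565 = 0.393261.

0.393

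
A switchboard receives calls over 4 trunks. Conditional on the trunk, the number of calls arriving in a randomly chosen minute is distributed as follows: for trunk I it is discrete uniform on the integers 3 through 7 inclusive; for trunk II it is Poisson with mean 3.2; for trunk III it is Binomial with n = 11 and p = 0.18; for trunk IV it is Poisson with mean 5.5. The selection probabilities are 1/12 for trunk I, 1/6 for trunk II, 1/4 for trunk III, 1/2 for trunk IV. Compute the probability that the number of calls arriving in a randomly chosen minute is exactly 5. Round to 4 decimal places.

Conditional on each trunk, P(X = 5): I: 0.2; II: 0.113979; III: 0.0265392; IV: 0.171401.
By total probability, P(X = 5) = 0.0833333·0.2 + 0.166667·0.113979 + 0.25·0.0265392 + 0.5·0.171401 = 0.127998.

0.1280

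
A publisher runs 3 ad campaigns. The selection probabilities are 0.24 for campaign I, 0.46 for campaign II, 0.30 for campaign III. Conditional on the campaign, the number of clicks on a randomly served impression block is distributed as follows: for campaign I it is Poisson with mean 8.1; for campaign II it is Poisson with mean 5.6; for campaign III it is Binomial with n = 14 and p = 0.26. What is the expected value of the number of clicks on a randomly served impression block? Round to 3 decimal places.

5.612

Component means — I: 8.1; II: 5.6; III: 3.64.
E[X] = 0.24·8.1 + 0.46·5.6 + 0.3·3.64 = 5.612.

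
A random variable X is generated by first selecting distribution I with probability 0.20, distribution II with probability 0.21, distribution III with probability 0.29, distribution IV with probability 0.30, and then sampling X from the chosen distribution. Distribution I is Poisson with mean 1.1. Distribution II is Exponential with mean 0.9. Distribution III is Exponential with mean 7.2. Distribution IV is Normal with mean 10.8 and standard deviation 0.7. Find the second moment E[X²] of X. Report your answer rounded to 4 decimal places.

66.0084

For each component E[X²] = Var + (mean)², giving I: 2.31; II: 1.62; III: 103.68; IV: 117.13.
Overall E[X²] = 0.2·2.31 + 0.21·1.62 + 0.29·103.68 + 0.3·117.13 = 66.0084.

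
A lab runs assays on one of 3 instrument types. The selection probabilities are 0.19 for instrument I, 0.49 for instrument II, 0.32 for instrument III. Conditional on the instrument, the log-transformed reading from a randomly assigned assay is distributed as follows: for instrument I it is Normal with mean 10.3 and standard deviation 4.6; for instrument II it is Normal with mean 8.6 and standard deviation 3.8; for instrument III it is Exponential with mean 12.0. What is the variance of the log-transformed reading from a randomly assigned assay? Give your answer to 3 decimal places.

59.433

Per component, I: μ=10.3, E[X²]=127.25; II: μ=8.6, E[X²]=88.4; III: μ=12, E[X²]=288.
E[X] = 0.19·10.3 + 0.49·8.6 + 0.32·12 = 10.011.
E[X²] = 0.19·127.25 + 0.49·88.4 + 0.32·288 = 159.654.
Var(X) = E[X²] − (E[X])² = 159.654 − 100.22 = 59.4334.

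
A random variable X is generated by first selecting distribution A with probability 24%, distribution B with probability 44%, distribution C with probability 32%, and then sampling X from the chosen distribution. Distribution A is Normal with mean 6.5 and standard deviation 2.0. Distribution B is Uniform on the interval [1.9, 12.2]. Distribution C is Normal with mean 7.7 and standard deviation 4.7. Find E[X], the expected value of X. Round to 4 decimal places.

7.1260

Component means — A: 6.5; B: 7.05; C: 7.7.
E[X] = 0.24·6.5 + 0.44·7.05 + 0.32·7.7 = 7.126.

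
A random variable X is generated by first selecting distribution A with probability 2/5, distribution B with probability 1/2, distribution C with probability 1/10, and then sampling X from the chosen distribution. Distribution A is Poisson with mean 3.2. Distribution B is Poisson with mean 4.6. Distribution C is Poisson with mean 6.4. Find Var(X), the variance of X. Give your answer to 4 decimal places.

Per component, A: μ=3.2, E[X²]=13.44; B: μ=4.6, E[X²]=25.76; C: μ=6.4, E[X²]=47.36.
E[X] = 0.4·3.2 + 0.5·4.6 + 0.1·6.4 = 4.22.
E[X²] = 0.4·13.44 + 0.5·25.76 + 0.1·47.36 = 22.992.
Var(X) = E[X²] − (E[X])² = 22.992 − 17.8084 = 5.1836.

5.1836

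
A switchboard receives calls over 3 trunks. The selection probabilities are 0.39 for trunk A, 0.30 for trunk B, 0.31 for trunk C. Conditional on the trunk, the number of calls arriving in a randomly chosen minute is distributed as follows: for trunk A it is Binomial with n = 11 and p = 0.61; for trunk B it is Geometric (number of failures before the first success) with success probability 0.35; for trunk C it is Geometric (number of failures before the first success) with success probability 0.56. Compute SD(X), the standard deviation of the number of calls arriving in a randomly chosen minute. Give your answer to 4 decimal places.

3.1863

Per component, A: μ=6.71, E[X²]=47.641; B: μ=1.85714, E[X²]=8.7551; C: μ=0.785714, E[X²]=2.02041.
E[X] = 0.39·6.71 + 0.3·1.85714 + 0.31·0.785714 = 3.41761.
E[X²] = 0.39·47.641 + 0.3·8.7551 + 0.31·2.02041 = 21.8328.
Var(X) = E[X²] − (E[X])² = 21.8328 − 11.6801 = 10.1528.
SD(X) = √10.1528 = 3.18634.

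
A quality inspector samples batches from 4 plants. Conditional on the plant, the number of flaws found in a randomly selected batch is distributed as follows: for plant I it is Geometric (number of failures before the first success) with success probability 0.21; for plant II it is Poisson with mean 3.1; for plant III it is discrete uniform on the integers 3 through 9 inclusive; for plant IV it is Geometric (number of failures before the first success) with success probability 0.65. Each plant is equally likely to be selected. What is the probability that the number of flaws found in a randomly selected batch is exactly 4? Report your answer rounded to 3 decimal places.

Conditional on each plant, P(X = 4): I: 0.0817952; II: 0.17335; III: 0.142857; IV: 0.00975406.
By total probability, P(X = 4) = 0.25·0.0817952 + 0.25·0.17335 + 0.25·0.142857 + 0.25·0.00975406 = 0.101939.

0.102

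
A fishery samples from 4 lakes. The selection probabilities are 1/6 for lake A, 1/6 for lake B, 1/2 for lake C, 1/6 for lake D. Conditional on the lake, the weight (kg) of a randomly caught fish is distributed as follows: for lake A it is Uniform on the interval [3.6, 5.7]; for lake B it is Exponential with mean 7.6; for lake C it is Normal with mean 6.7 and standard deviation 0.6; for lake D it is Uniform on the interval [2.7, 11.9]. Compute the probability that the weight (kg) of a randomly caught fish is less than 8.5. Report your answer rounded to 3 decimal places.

Conditional on each lake, P(X < 8.5): A: 1; B: 0.673205; C: 0.99865; D: 0.630435.
By total probability, P(X < 8.5) = 0.166667·1 + 0.166667·0.673205 + 0.5·0.99865 + 0.166667·0.630435 = 0.883265.

0.883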